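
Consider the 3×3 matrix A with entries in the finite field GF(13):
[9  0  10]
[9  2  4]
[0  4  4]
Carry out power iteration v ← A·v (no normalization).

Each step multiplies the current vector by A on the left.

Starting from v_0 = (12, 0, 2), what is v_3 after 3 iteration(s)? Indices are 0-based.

v_3 = (6, 5, 4)

v_0 = (12, 0, 2).
v_1 = A·v_0 = (11, 12, 8).
v_2 = A·v_1 = (10, 12, 2).
v_3 = A·v_2 = (6, 5, 4).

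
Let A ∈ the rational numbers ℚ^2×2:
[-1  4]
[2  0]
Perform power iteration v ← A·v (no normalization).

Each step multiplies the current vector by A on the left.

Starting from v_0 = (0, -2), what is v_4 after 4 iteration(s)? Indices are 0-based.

v_0 = (0, -2).
v_1 = A·v_0 = (-8, 0).
v_2 = A·v_1 = (8, -16).
v_3 = A·v_2 = (-72, 16).
v_4 = A·v_3 = (136, -144).

v_4 = (136, -144)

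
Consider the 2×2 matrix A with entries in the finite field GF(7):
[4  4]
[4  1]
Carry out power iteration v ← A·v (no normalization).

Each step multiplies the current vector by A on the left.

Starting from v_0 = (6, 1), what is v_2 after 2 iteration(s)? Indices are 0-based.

v_2 = (2, 4)

v_0 = (6, 1).
v_1 = A·v_0 = (0, 4).
v_2 = A·v_1 = (2, 4).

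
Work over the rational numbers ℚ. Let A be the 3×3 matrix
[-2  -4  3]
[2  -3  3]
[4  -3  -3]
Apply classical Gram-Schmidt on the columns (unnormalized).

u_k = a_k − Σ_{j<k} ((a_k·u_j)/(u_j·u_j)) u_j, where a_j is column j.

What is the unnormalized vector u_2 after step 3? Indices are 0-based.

u_2 = (-135/179, 495/179, -315/179)

Step 1: u_0 = a_0 = (-2, 2, 4).
Step 2: u_1 = a_1 − (-5/12)·u_0 = (-29/6, -13/6, -4/3).
Step 3: u_2 = a_2 − (-1/2)·u_0 − (-102/179)·u_1 = (-135/179, 495/179, -315/179).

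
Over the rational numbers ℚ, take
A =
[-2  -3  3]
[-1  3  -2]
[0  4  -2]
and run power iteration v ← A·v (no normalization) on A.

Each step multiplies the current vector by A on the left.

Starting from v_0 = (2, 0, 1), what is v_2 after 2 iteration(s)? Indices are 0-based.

v_2 = (8, -7, -12)

v_0 = (2, 0, 1).
v_1 = A·v_0 = (-1, -4, -2).
v_2 = A·v_1 = (8, -7, -12).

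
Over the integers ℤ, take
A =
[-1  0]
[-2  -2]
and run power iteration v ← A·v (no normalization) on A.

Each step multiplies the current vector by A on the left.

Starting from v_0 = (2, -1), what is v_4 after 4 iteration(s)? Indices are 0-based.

v_4 = (2, 44)

v_0 = (2, -1).
v_1 = A·v_0 = (-2, -2).
v_2 = A·v_1 = (2, 8).
v_3 = A·v_2 = (-2, -20).
v_4 = A·v_3 = (2, 44).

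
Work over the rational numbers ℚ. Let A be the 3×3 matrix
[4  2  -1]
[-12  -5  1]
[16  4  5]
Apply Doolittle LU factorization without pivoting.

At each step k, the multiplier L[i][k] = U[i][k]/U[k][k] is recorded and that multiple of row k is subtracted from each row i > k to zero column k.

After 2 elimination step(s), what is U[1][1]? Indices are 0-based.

U[1][1] = 1

Step 1: pivot at (0,0) is 4.
  row1 ← row1 − (-3)·row0  ⇒  L[1][0]=-3, U row1=(0, 1, -2)
  row2 ← row2 − (4)·row0  ⇒  L[2][0]=4, U row2=(0, -4, 9)
Step 2: pivot at (1,1) is 1.
  row2 ← row2 − (-4)·row1  ⇒  L[2][1]=-4, U row2=(0, 0, 1)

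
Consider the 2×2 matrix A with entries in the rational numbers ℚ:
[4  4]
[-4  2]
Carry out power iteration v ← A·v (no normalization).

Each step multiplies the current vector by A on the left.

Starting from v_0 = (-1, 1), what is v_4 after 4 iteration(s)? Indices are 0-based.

v_0 = (-1, 1).
v_1 = A·v_0 = (0, 6).
v_2 = A·v_1 = (24, 12).
v_3 = A·v_2 = (144, -72).
v_4 = A·v_3 = (288, -720).

v_4 = (288, -720)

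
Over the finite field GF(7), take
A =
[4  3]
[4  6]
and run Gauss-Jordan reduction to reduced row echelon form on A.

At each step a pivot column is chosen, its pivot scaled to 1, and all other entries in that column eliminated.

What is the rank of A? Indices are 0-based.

rank = 2

pivot(0,0)=4: scale R0 → (1, 6)
  clear (1,0): R1 −= (4)R0 → (0, 3)
pivot(1,1)=3: scale R1 → (0, 1)
  clear (0,1): R0 −= (6)R1 → (1, 0)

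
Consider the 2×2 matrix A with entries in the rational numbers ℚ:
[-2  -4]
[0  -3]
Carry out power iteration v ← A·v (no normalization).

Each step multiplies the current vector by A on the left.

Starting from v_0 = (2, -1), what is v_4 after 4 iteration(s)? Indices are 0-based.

v_0 = (2, -1).
v_1 = A·v_0 = (0, 3).
v_2 = A·v_1 = (-12, -9).
v_3 = A·v_2 = (60, 27).
v_4 = A·v_3 = (-228, -81).

v_4 = (-228, -81)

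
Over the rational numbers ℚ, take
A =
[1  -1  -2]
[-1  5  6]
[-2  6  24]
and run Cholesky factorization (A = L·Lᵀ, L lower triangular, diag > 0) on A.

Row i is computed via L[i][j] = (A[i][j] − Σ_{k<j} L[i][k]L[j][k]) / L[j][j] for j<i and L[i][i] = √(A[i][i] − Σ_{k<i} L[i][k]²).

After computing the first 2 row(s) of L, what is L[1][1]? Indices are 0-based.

L[1][1] = 2

Step 1: L[0][0] = √(1) = 1.
  L[1][0] = (-1) / L[0][0] = -1.
Step 2: L[1][1] = √(4) = 2.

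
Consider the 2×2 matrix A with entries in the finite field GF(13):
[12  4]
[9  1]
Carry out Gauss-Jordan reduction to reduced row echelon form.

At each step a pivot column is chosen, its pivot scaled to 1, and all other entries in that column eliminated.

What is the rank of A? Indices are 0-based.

rank = 2

[1] R0 /= 12  ⇒  (1, 9)
     R1 -= 9·R0  ⇒  (0, 11)
[2] R1 /= 11  ⇒  (0, 1)
     R0 -= 9·R1  ⇒  (1, 0)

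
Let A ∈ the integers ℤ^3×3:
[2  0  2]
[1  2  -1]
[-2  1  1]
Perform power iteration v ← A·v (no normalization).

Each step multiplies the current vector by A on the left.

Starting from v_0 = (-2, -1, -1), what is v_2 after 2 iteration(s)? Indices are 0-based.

v_0 = (-2, -1, -1).
v_1 = A·v_0 = (-6, -3, 2).
v_2 = A·v_1 = (-8, -14, 11).

v_2 = (-8, -14, 11)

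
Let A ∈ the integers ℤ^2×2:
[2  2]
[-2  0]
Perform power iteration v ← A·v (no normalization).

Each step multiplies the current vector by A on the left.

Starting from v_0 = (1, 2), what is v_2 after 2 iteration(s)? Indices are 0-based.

v_0 = (1, 2).
v_1 = A·v_0 = (6, -2).
v_2 = A·v_1 = (8, -12).

v_2 = (8, -12)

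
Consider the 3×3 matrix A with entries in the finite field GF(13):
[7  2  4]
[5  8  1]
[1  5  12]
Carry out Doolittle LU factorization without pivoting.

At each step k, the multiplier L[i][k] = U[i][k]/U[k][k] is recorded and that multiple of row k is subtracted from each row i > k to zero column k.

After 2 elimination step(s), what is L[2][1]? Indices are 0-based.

Step 1: pivot at (0,0) is 7.
  row1 ← row1 − (10)·row0  ⇒  L[1][0]=10, U row1=(0, 1, 0)
  row2 ← row2 − (2)·row0  ⇒  L[2][0]=2, U row2=(0, 1, 4)
Step 2: pivot at (1,1) is 1.
  row2 ← row2 − (1)·row1  ⇒  L[2][1]=1, U row2=(0, 0, 4)

L[2][1] = 1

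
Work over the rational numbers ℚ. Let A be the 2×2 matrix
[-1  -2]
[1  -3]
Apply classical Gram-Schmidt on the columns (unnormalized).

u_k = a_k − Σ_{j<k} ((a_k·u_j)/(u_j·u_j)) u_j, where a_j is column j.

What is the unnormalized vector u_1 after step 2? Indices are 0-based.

u_1 = (-5/2, -5/2)

Step 1: u_0 = a_0 = (-1, 1).
Step 2: u_1 = a_1 − (-1/2)·u_0 = (-5/2, -5/2).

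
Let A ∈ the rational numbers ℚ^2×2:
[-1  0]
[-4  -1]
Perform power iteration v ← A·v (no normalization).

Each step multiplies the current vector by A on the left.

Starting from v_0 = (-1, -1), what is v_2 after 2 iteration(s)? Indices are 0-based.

v_2 = (-1, -9)

v_0 = (-1, -1).
v_1 = A·v_0 = (1, 5).
v_2 = A·v_1 = (-1, -9).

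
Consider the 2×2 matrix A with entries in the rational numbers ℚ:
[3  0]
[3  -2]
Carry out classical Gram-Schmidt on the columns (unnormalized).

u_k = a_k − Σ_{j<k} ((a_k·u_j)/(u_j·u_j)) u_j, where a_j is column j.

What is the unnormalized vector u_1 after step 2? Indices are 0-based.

Step 1: u_0 = a_0 = (3, 3).
Step 2: u_1 = a_1 − (-1/3)·u_0 = (1, -1).

u_1 = (1, -1)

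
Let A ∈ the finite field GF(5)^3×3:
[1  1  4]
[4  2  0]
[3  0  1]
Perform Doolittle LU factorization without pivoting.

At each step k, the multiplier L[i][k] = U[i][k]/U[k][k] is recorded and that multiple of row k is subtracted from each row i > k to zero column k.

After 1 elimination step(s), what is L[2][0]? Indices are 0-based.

L[2][0] = 3

Step 1: pivot at (0,0) is 1.
  row1 ← row1 − (4)·row0  ⇒  L[1][0]=4, U row1=(0, 3, 4)
  row2 ← row2 − (3)·row0  ⇒  L[2][0]=3, U row2=(0, 2, 4)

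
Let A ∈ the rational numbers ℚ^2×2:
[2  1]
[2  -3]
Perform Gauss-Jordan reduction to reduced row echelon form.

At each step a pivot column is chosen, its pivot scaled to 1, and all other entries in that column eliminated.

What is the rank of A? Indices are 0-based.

step 1: normalize row 0 (÷2) = (1, 1/2)
  row 1: subtract 2×row0 = (0, -4)
step 2: normalize row 1 (÷-4) = (0, 1)
  row 0: subtract 1/2×row1 = (1, 0)

rank = 2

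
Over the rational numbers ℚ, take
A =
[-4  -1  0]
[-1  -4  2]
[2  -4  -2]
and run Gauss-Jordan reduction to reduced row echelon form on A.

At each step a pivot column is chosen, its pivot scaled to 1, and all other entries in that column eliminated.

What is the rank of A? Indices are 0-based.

rank = 3

[1] R0 /= -4  ⇒  (1, 1/4, 0)
     R1 -= -1·R0  ⇒  (0, -15/4, 2)
     R2 -= 2·R0  ⇒  (0, -9/2, -2)
[2] R1 /= -15/4  ⇒  (0, 1, -8/15)
     R0 -= 1/4·R1  ⇒  (1, 0, 2/15)
     R2 -= -9/2·R1  ⇒  (0, 0, -22/5)
[3] R2 /= -22/5  ⇒  (0, 0, 1)
     R0 -= 2/15·R2  ⇒  (1, 0, 0)
     R1 -= -8/15·R2  ⇒  (0, 1, 0)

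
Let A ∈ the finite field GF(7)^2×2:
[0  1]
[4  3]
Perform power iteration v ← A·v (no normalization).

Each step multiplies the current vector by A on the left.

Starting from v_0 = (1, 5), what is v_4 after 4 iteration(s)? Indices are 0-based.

v_0 = (1, 5).
v_1 = A·v_0 = (5, 5).
v_2 = A·v_1 = (5, 0).
v_3 = A·v_2 = (0, 6).
v_4 = A·v_3 = (6, 4).

v_4 = (6, 4)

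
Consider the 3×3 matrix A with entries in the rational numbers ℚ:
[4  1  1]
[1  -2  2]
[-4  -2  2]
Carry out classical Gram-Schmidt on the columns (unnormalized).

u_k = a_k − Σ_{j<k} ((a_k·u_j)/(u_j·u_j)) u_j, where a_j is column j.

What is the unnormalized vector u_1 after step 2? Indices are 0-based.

Step 1: u_0 = a_0 = (4, 1, -4).
Step 2: u_1 = a_1 − (10/33)·u_0 = (-7/33, -76/33, -26/33).

u_1 = (-7/33, -76/33, -26/33)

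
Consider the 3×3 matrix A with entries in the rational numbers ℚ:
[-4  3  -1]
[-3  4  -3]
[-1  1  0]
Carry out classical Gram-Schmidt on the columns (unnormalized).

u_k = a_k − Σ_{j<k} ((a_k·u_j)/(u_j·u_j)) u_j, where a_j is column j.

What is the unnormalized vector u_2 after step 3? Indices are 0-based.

u_2 = (-4/51, -4/51, 28/51)

Step 1: u_0 = a_0 = (-4, -3, -1).
Step 2: u_1 = a_1 − (-25/26)·u_0 = (-11/13, 29/26, 1/26).
Step 3: u_2 = a_2 − (1/2)·u_0 − (-65/51)·u_1 = (-4/51, -4/51, 28/51).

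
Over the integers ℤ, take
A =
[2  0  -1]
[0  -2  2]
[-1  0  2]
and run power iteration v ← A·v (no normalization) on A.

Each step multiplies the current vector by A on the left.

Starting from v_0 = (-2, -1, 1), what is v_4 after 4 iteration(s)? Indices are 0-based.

v_4 = (-122, 28, 121)

v_0 = (-2, -1, 1).
v_1 = A·v_0 = (-5, 4, 4).
v_2 = A·v_1 = (-14, 0, 13).
v_3 = A·v_2 = (-41, 26, 40).
v_4 = A·v_3 = (-122, 28, 121).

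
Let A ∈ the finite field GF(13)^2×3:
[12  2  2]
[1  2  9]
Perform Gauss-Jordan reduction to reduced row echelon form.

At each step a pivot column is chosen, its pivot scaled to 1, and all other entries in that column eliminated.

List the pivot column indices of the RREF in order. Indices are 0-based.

pivot(0,0)=12: scale R0 → (1, 11, 11)
  clear (1,0): R1 −= (1)R0 → (0, 4, 11)
pivot(1,1)=4: scale R1 → (0, 1, 6)
  clear (0,1): R0 −= (11)R1 → (1, 0, 10)

pivot columns: 0, 1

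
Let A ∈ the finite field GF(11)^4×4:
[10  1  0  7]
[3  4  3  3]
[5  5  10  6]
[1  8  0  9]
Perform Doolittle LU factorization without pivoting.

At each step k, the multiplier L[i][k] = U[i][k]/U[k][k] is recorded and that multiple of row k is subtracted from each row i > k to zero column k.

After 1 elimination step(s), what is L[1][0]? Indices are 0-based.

[col 0] pivot 10
  R1 -= 8*R0 → (0, 7, 3, 2)  (L[1][0] := 8)
  R2 -= 6*R0 → (0, 10, 10, 8)  (L[2][0] := 6)
  R3 -= 10*R0 → (0, 9, 0, 5)  (L[3][0] := 10)

L[1][0] = 8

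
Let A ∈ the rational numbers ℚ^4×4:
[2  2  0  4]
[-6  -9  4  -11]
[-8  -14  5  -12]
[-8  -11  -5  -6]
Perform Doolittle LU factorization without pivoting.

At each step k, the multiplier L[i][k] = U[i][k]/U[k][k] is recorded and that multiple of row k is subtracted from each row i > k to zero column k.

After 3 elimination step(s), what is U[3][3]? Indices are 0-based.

k=0: U[0][0]=2
  eliminate (1,0): mult=-3, new row 1: (0, -3, 4, 1); set L[1][0]=-3
  eliminate (2,0): mult=-4, new row 2: (0, -6, 5, 4); set L[2][0]=-4
  eliminate (3,0): mult=-4, new row 3: (0, -3, -5, 10); set L[3][0]=-4
k=1: U[1][1]=-3
  eliminate (2,1): mult=2, new row 2: (0, 0, -3, 2); set L[2][1]=2
  eliminate (3,1): mult=1, new row 3: (0, 0, -9, 9); set L[3][1]=1
k=2: U[2][2]=-3
  eliminate (3,2): mult=3, new row 3: (0, 0, 0, 3); set L[3][2]=3

U[3][3] = 3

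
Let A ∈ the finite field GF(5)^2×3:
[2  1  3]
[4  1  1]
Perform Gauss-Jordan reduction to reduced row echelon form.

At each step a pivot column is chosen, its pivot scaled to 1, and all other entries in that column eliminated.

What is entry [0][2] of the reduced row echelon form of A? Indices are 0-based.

[1] R0 /= 2  ⇒  (1, 3, 4)
     R1 -= 4·R0  ⇒  (0, 4, 0)
[2] R1 /= 4  ⇒  (0, 1, 0)
     R0 -= 3·R1  ⇒  (1, 0, 4)

M[0][2] = 4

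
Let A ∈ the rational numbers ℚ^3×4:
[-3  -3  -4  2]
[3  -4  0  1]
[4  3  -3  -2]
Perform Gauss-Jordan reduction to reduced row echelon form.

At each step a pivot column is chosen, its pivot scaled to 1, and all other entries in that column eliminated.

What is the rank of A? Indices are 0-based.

[1] R0 /= -3  ⇒  (1, 1, 4/3, -2/3)
     R1 -= 3·R0  ⇒  (0, -7, -4, 3)
     R2 -= 4·R0  ⇒  (0, -1, -25/3, 2/3)
[2] R1 /= -7  ⇒  (0, 1, 4/7, -3/7)
     R0 -= 1·R1  ⇒  (1, 0, 16/21, -5/21)
     R2 -= -1·R1  ⇒  (0, 0, -163/21, 5/21)
[3] R2 /= -163/21  ⇒  (0, 0, 1, -5/163)
     R0 -= 16/21·R2  ⇒  (1, 0, 0, -35/163)
     R1 -= 4/7·R2  ⇒  (0, 1, 0, -67/163)

rank = 3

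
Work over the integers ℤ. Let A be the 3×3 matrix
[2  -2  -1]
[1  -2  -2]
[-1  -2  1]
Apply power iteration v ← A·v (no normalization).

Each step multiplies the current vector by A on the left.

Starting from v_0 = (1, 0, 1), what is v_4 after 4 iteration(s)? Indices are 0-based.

v_4 = (19, 27, -2)

v_0 = (1, 0, 1).
v_1 = A·v_0 = (1, -1, 0).
v_2 = A·v_1 = (4, 3, 1).
v_3 = A·v_2 = (1, -4, -9).
v_4 = A·v_3 = (19, 27, -2).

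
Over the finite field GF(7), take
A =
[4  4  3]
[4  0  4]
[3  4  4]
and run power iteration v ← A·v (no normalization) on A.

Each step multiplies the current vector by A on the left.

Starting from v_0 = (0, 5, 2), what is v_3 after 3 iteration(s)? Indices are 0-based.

v_0 = (0, 5, 2).
v_1 = A·v_0 = (5, 1, 0).
v_2 = A·v_1 = (3, 6, 5).
v_3 = A·v_2 = (2, 4, 4).

v_3 = (2, 4, 4)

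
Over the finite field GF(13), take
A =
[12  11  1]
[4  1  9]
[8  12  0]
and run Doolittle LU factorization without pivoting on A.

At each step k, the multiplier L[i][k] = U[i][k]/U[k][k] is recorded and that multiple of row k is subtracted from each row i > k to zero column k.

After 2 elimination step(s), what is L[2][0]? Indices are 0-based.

L[2][0] = 5

Step 1: pivot at (0,0) is 12.
  row1 ← row1 − (9)·row0  ⇒  L[1][0]=9, U row1=(0, 6, 0)
  row2 ← row2 − (5)·row0  ⇒  L[2][0]=5, U row2=(0, 9, 8)
Step 2: pivot at (1,1) is 6.
  row2 ← row2 − (8)·row1  ⇒  L[2][1]=8, U row2=(0, 0, 8)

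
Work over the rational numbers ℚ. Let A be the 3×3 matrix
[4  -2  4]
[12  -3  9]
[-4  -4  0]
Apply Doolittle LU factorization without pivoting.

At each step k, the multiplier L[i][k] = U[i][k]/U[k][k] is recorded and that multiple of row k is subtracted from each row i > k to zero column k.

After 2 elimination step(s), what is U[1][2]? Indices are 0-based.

[col 0] pivot 4
  R1 -= 3*R0 → (0, 3, -3)  (L[1][0] := 3)
  R2 -= -1*R0 → (0, -6, 4)  (L[2][0] := -1)
[col 1] pivot 3
  R2 -= -2*R1 → (0, 0, -2)  (L[2][1] := -2)

U[1][2] = -3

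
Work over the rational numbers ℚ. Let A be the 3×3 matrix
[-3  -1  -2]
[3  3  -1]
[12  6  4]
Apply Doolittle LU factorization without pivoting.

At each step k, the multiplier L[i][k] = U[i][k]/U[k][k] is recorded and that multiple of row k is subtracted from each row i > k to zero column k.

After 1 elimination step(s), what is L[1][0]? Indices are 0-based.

L[1][0] = -1

k=0: U[0][0]=-3
  eliminate (1,0): mult=-1, new row 1: (0, 2, -3); set L[1][0]=-1
  eliminate (2,0): mult=-4, new row 2: (0, 2, -4); set L[2][0]=-4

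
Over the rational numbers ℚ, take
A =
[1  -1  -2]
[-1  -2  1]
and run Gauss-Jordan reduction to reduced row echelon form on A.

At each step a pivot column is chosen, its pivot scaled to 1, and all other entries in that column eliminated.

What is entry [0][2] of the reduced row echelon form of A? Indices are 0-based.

M[0][2] = -5/3

[1] R0 /= 1  ⇒  (1, -1, -2)
     R1 -= -1·R0  ⇒  (0, -3, -1)
[2] R1 /= -3  ⇒  (0, 1, 1/3)
     R0 -= -1·R1  ⇒  (1, 0, -5/3)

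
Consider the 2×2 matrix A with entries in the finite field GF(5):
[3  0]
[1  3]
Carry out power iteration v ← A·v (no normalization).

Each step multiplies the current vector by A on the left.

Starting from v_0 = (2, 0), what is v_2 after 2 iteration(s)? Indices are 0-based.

v_0 = (2, 0).
v_1 = A·v_0 = (1, 2).
v_2 = A·v_1 = (3, 2).

v_2 = (3, 2)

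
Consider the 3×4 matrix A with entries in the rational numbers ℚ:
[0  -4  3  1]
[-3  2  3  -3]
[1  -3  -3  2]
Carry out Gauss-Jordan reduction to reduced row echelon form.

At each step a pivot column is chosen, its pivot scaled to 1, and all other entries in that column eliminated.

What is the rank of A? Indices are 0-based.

[1] R0 <-> R1
[1] R0 /= -3  ⇒  (1, -2/3, -1, 1)
     R2 -= 1·R0  ⇒  (0, -7/3, -2, 1)
[2] R1 /= -4  ⇒  (0, 1, -3/4, -1/4)
     R0 -= -2/3·R1  ⇒  (1, 0, -3/2, 5/6)
     R2 -= -7/3·R1  ⇒  (0, 0, -15/4, 5/12)
[3] R2 /= -15/4  ⇒  (0, 0, 1, -1/9)
     R0 -= -3/2·R2  ⇒  (1, 0, 0, 2/3)
     R1 -= -3/4·R2  ⇒  (0, 1, 0, -1/3)

rank = 3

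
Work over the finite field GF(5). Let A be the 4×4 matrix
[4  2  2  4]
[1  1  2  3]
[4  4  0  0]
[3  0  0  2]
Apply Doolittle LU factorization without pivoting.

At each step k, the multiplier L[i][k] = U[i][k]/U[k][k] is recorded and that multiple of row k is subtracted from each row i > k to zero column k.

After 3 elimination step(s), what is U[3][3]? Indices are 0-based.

U[3][3] = 3

Step 1: pivot at (0,0) is 4.
  row1 ← row1 − (4)·row0  ⇒  L[1][0]=4, U row1=(0, 3, 4, 2)
  row2 ← row2 − (1)·row0  ⇒  L[2][0]=1, U row2=(0, 2, 3, 1)
  row3 ← row3 − (2)·row0  ⇒  L[3][0]=2, U row3=(0, 1, 1, 4)
Step 2: pivot at (1,1) is 3.
  row2 ← row2 − (4)·row1  ⇒  L[2][1]=4, U row2=(0, 0, 2, 3)
  row3 ← row3 − (2)·row1  ⇒  L[3][1]=2, U row3=(0, 0, 3, 0)
Step 3: pivot at (2,2) is 2.
  row3 ← row3 − (4)·row2  ⇒  L[3][2]=4, U row3=(0, 0, 0, 3)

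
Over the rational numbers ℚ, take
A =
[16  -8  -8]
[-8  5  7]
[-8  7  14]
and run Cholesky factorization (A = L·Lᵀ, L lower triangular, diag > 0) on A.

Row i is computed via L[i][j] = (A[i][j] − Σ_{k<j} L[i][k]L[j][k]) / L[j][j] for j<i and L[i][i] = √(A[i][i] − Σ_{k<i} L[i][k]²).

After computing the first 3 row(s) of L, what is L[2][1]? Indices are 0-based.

Step 1: L[0][0] = √(16) = 4.
  L[1][0] = (-8) / L[0][0] = -2.
Step 2: L[1][1] = √(1) = 1.
  L[2][0] = (-8) / L[0][0] = -2.
  L[2][1] = (3) / L[1][1] = 3.
Step 3: L[2][2] = √(1) = 1.

L[2][1] = 3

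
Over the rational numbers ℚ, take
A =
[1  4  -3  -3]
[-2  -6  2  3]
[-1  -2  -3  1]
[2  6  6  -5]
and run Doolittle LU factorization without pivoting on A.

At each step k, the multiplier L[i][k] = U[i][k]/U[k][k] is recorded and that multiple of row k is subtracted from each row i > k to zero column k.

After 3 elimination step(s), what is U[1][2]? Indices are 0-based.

[col 0] pivot 1
  R1 -= -2*R0 → (0, 2, -4, -3)  (L[1][0] := -2)
  R2 -= -1*R0 → (0, 2, -6, -2)  (L[2][0] := -1)
  R3 -= 2*R0 → (0, -2, 12, 1)  (L[3][0] := 2)
[col 1] pivot 2
  R2 -= 1*R1 → (0, 0, -2, 1)  (L[2][1] := 1)
  R3 -= -1*R1 → (0, 0, 8, -2)  (L[3][1] := -1)
[col 2] pivot -2
  R3 -= -4*R2 → (0, 0, 0, 2)  (L[3][2] := -4)

U[1][2] = -4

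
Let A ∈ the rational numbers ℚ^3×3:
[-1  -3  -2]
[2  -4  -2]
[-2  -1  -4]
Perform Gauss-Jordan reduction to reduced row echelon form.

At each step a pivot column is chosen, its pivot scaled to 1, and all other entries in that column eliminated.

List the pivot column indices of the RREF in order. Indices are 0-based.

pivot columns: 0, 1, 2

step 1: normalize row 0 (÷-1) = (1, 3, 2)
  row 1: subtract 2×row0 = (0, -10, -6)
  row 2: subtract -2×row0 = (0, 5, 0)
step 2: normalize row 1 (÷-10) = (0, 1, 3/5)
  row 0: subtract 3×row1 = (1, 0, 1/5)
  row 2: subtract 5×row1 = (0, 0, -3)
step 3: normalize row 2 (÷-3) = (0, 0, 1)
  row 0: subtract 1/5×row2 = (1, 0, 0)
  row 1: subtract 3/5×row2 = (0, 1, 0)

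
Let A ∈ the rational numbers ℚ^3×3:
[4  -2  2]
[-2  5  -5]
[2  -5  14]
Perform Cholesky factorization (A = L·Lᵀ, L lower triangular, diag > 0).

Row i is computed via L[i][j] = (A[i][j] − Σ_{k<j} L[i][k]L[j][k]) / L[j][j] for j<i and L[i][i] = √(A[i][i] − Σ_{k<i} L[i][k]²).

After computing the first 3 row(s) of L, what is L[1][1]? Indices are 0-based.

L[1][1] = 2

Step 1: L[0][0] = √(4) = 2.
  L[1][0] = (-2) / L[0][0] = -1.
Step 2: L[1][1] = √(4) = 2.
  L[2][0] = (2) / L[0][0] = 1.
  L[2][1] = (-4) / L[1][1] = -2.
Step 3: L[2][2] = √(9) = 3.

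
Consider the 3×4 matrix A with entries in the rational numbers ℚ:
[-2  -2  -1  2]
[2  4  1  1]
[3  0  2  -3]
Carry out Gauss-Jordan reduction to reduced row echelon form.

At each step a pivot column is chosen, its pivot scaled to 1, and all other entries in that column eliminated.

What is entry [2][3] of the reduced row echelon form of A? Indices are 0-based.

M[2][3] = 9

step 1: normalize row 0 (÷-2) = (1, 1, 1/2, -1)
  row 1: subtract 2×row0 = (0, 2, 0, 3)
  row 2: subtract 3×row0 = (0, -3, 1/2, 0)
step 2: normalize row 1 (÷2) = (0, 1, 0, 3/2)
  row 0: subtract 1×row1 = (1, 0, 1/2, -5/2)
  row 2: subtract -3×row1 = (0, 0, 1/2, 9/2)
step 3: normalize row 2 (÷1/2) = (0, 0, 1, 9)
  row 0: subtract 1/2×row2 = (1, 0, 0, -7)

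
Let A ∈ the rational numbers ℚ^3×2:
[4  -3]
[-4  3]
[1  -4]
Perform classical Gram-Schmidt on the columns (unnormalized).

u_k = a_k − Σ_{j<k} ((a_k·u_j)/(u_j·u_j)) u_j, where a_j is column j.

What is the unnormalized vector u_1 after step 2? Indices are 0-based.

Step 1: u_0 = a_0 = (4, -4, 1).
Step 2: u_1 = a_1 − (-28/33)·u_0 = (13/33, -13/33, -104/33).

u_1 = (13/33, -13/33, -104/33)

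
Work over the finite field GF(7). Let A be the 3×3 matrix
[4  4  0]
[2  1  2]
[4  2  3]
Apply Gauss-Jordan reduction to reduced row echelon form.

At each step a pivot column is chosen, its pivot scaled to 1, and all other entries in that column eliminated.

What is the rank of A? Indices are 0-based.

step 1: normalize row 0 (÷4) = (1, 1, 0)
  row 1: subtract 2×row0 = (0, 6, 2)
  row 2: subtract 4×row0 = (0, 5, 3)
step 2: normalize row 1 (÷6) = (0, 1, 5)
  row 0: subtract 1×row1 = (1, 0, 2)
  row 2: subtract 5×row1 = (0, 0, 6)
step 3: normalize row 2 (÷6) = (0, 0, 1)
  row 0: subtract 2×row2 = (1, 0, 0)
  row 1: subtract 5×row2 = (0, 1, 0)

rank = 3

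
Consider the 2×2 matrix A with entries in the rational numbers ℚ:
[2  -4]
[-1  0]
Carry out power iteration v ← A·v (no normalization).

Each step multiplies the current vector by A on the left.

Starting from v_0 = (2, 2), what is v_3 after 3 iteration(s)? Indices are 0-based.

v_3 = (-16, 0)

v_0 = (2, 2).
v_1 = A·v_0 = (-4, -2).
v_2 = A·v_1 = (0, 4).
v_3 = A·v_2 = (-16, 0).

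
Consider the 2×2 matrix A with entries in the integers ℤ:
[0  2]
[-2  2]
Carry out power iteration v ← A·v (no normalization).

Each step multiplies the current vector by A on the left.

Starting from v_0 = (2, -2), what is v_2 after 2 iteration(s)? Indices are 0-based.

v_2 = (-16, -8)

v_0 = (2, -2).
v_1 = A·v_0 = (-4, -8).
v_2 = A·v_1 = (-16, -8).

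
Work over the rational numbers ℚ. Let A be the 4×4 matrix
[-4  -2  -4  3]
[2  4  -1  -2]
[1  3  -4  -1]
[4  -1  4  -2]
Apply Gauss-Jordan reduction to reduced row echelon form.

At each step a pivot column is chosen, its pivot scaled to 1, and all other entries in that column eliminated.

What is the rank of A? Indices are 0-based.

rank = 4

[1] R0 /= -4  ⇒  (1, 1/2, 1, -3/4)
     R1 -= 2·R0  ⇒  (0, 3, -3, -1/2)
     R2 -= 1·R0  ⇒  (0, 5/2, -5, -1/4)
     R3 -= 4·R0  ⇒  (0, -3, 0, 1)
[2] R1 /= 3  ⇒  (0, 1, -1, -1/6)
     R0 -= 1/2·R1  ⇒  (1, 0, 3/2, -2/3)
     R2 -= 5/2·R1  ⇒  (0, 0, -5/2, 1/6)
     R3 -= -3·R1  ⇒  (0, 0, -3, 1/2)
[3] R2 /= -5/2  ⇒  (0, 0, 1, -1/15)
     R0 -= 3/2·R2  ⇒  (1, 0, 0, -17/30)
     R1 -= -1·R2  ⇒  (0, 1, 0, -7/30)
     R3 -= -3·R2  ⇒  (0, 0, 0, 3/10)
[4] R3 /= 3/10  ⇒  (0, 0, 0, 1)
     R0 -= -17/30·R3  ⇒  (1, 0, 0, 0)
     R1 -= -7/30·R3  ⇒  (0, 1, 0, 0)
     R2 -= -1/15·R3  ⇒  (0, 0, 1, 0)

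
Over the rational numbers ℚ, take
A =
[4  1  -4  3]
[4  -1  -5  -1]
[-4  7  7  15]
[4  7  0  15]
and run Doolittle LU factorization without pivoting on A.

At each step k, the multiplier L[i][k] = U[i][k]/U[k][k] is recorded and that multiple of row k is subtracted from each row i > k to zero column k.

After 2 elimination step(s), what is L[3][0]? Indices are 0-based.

k=0: U[0][0]=4
  eliminate (1,0): mult=1, new row 1: (0, -2, -1, -4); set L[1][0]=1
  eliminate (2,0): mult=-1, new row 2: (0, 8, 3, 18); set L[2][0]=-1
  eliminate (3,0): mult=1, new row 3: (0, 6, 4, 12); set L[3][0]=1
k=1: U[1][1]=-2
  eliminate (2,1): mult=-4, new row 2: (0, 0, -1, 2); set L[2][1]=-4
  eliminate (3,1): mult=-3, new row 3: (0, 0, 1, 0); set L[3][1]=-3

L[3][0] = 1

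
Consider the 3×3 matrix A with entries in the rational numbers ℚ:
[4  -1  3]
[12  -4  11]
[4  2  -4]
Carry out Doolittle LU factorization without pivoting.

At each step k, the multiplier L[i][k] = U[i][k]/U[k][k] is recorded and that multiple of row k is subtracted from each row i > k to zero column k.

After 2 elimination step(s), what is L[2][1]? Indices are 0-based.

k=0: U[0][0]=4
  eliminate (1,0): mult=3, new row 1: (0, -1, 2); set L[1][0]=3
  eliminate (2,0): mult=1, new row 2: (0, 3, -7); set L[2][0]=1
k=1: U[1][1]=-1
  eliminate (2,1): mult=-3, new row 2: (0, 0, -1); set L[2][1]=-3

L[2][1] = -3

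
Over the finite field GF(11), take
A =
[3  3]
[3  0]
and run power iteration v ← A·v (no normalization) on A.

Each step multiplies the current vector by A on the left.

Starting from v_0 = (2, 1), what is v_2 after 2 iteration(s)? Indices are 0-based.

v_0 = (2, 1).
v_1 = A·v_0 = (9, 6).
v_2 = A·v_1 = (1, 5).

v_2 = (1, 5)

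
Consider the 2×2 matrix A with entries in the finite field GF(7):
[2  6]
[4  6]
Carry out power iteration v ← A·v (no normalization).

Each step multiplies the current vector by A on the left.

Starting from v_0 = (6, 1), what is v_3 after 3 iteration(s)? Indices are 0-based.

v_3 = (5, 3)

v_0 = (6, 1).
v_1 = A·v_0 = (4, 2).
v_2 = A·v_1 = (6, 0).
v_3 = A·v_2 = (5, 3).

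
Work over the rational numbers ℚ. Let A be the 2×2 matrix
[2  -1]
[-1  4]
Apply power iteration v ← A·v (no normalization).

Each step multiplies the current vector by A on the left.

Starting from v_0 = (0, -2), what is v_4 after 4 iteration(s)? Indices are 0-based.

v_4 = (264, -650)

v_0 = (0, -2).
v_1 = A·v_0 = (2, -8).
v_2 = A·v_1 = (12, -34).
v_3 = A·v_2 = (58, -148).
v_4 = A·v_3 = (264, -650).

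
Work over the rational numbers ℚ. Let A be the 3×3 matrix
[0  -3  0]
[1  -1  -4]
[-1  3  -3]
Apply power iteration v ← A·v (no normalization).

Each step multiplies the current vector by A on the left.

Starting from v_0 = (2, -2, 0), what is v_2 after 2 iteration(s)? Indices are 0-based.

v_0 = (2, -2, 0).
v_1 = A·v_0 = (6, 4, -8).
v_2 = A·v_1 = (-12, 34, 30).

v_2 = (-12, 34, 30)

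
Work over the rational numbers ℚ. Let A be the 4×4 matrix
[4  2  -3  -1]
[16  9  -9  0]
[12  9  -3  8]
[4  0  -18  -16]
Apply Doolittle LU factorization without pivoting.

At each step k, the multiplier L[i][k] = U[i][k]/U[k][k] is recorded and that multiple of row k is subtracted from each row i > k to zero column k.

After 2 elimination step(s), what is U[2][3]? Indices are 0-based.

U[2][3] = -1

Step 1: pivot at (0,0) is 4.
  row1 ← row1 − (4)·row0  ⇒  L[1][0]=4, U row1=(0, 1, 3, 4)
  row2 ← row2 − (3)·row0  ⇒  L[2][0]=3, U row2=(0, 3, 6, 11)
  row3 ← row3 − (1)·row0  ⇒  L[3][0]=1, U row3=(0, -2, -15, -15)
Step 2: pivot at (1,1) is 1.
  row2 ← row2 − (3)·row1  ⇒  L[2][1]=3, U row2=(0, 0, -3, -1)
  row3 ← row3 − (-2)·row1  ⇒  L[3][1]=-2, U row3=(0, 0, -9, -7)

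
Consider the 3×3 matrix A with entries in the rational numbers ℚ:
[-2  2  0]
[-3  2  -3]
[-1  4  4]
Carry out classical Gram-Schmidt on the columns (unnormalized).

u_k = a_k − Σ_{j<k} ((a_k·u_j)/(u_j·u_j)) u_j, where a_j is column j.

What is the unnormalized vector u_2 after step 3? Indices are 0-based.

Step 1: u_0 = a_0 = (-2, -3, -1).
Step 2: u_1 = a_1 − (-1)·u_0 = (0, -1, 3).
Step 3: u_2 = a_2 − (5/14)·u_0 − (3/2)·u_1 = (5/7, -3/7, -1/7).

u_2 = (5/7, -3/7, -1/7)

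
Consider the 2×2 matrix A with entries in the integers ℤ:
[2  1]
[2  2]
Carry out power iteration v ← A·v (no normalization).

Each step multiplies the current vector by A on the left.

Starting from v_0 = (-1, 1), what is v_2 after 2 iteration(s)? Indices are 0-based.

v_2 = (-2, -2)

v_0 = (-1, 1).
v_1 = A·v_0 = (-1, 0).
v_2 = A·v_1 = (-2, -2).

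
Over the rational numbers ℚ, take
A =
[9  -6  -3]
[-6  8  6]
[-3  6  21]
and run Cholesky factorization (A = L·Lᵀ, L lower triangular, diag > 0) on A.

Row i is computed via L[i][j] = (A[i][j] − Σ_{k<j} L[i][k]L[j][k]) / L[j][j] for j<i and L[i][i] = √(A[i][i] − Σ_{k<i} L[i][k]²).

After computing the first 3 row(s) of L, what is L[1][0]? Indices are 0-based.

Step 1: L[0][0] = √(9) = 3.
  L[1][0] = (-6) / L[0][0] = -2.
Step 2: L[1][1] = √(4) = 2.
  L[2][0] = (-3) / L[0][0] = -1.
  L[2][1] = (4) / L[1][1] = 2.
Step 3: L[2][2] = √(16) = 4.

L[1][0] = -2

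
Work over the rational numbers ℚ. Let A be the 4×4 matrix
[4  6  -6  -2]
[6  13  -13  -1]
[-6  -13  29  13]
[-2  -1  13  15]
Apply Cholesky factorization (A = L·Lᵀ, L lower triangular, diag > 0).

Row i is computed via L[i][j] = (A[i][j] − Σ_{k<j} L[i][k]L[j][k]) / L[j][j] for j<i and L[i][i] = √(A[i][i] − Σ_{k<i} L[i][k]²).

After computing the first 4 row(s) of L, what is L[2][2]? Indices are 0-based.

L[2][2] = 4

Step 1: L[0][0] = √(4) = 2.
  L[1][0] = (6) / L[0][0] = 3.
Step 2: L[1][1] = √(4) = 2.
  L[2][0] = (-6) / L[0][0] = -3.
  L[2][1] = (-4) / L[1][1] = -2.
Step 3: L[2][2] = √(16) = 4.
  L[3][0] = (-2) / L[0][0] = -1.
  L[3][1] = (2) / L[1][1] = 1.
  L[3][2] = (12) / L[2][2] = 3.
Step 4: L[3][3] = √(4) = 2.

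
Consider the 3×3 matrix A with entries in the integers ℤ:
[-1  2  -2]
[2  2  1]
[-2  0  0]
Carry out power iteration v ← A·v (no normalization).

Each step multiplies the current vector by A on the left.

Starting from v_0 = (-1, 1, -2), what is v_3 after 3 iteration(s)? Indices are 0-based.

v_3 = (67, -20, 30)

v_0 = (-1, 1, -2).
v_1 = A·v_0 = (7, -2, 2).
v_2 = A·v_1 = (-15, 12, -14).
v_3 = A·v_2 = (67, -20, 30).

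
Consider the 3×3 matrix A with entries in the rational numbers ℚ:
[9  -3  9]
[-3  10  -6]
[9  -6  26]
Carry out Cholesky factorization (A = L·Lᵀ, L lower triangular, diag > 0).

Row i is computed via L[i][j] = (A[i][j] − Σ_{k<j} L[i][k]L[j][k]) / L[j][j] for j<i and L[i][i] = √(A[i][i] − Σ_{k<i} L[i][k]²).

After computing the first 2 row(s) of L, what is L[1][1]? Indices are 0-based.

Step 1: L[0][0] = √(9) = 3.
  L[1][0] = (-3) / L[0][0] = -1.
Step 2: L[1][1] = √(9) = 3.

L[1][1] = 3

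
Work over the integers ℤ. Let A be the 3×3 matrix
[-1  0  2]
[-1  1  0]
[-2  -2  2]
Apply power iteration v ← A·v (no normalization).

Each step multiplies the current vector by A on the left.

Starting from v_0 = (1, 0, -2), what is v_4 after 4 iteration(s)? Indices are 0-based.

v_0 = (1, 0, -2).
v_1 = A·v_0 = (-5, -1, -6).
v_2 = A·v_1 = (-7, 4, 0).
v_3 = A·v_2 = (7, 11, 6).
v_4 = A·v_3 = (5, 4, -24).

v_4 = (5, 4, -24)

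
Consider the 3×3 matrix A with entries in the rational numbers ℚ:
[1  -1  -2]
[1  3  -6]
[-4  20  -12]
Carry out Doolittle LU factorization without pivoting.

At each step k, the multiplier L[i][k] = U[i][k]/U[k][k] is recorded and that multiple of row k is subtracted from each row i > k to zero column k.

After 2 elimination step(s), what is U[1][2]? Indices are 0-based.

U[1][2] = -4

Step 1: pivot at (0,0) is 1.
  row1 ← row1 − (1)·row0  ⇒  L[1][0]=1, U row1=(0, 4, -4)
  row2 ← row2 − (-4)·row0  ⇒  L[2][0]=-4, U row2=(0, 16, -20)
Step 2: pivot at (1,1) is 4.
  row2 ← row2 − (4)·row1  ⇒  L[2][1]=4, U row2=(0, 0, -4)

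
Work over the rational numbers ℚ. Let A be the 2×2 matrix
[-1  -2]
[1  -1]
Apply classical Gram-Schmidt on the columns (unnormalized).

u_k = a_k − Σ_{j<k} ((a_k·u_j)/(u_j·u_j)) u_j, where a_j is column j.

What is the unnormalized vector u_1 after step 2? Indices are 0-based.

Step 1: u_0 = a_0 = (-1, 1).
Step 2: u_1 = a_1 − (1/2)·u_0 = (-3/2, -3/2).

u_1 = (-3/2, -3/2)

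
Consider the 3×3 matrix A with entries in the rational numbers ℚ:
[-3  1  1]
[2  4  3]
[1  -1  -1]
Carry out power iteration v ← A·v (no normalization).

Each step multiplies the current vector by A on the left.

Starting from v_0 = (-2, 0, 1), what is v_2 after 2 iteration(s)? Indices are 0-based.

v_0 = (-2, 0, 1).
v_1 = A·v_0 = (7, -1, -3).
v_2 = A·v_1 = (-25, 1, 11).

v_2 = (-25, 1, 11)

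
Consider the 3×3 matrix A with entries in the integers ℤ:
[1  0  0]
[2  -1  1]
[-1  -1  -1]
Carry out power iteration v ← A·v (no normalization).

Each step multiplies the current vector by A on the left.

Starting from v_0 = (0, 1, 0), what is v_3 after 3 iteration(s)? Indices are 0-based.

v_0 = (0, 1, 0).
v_1 = A·v_0 = (0, -1, -1).
v_2 = A·v_1 = (0, 0, 2).
v_3 = A·v_2 = (0, 2, -2).

v_3 = (0, 2, -2)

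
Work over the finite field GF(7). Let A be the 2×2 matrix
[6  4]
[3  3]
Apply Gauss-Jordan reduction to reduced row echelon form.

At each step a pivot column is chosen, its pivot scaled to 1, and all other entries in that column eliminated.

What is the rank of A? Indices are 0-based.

pivot(0,0)=6: scale R0 → (1, 3)
  clear (1,0): R1 −= (3)R0 → (0, 1)
pivot(1,1)=1: scale R1 → (0, 1)
  clear (0,1): R0 −= (3)R1 → (1, 0)

rank = 2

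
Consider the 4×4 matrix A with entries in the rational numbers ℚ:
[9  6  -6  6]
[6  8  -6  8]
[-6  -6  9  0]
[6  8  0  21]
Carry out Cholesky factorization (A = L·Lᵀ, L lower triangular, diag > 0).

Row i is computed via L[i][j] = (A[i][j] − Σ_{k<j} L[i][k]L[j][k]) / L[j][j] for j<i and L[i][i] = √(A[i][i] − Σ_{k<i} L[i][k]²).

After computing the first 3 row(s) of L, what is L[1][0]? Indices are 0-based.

Step 1: L[0][0] = √(9) = 3.
  L[1][0] = (6) / L[0][0] = 2.
Step 2: L[1][1] = √(4) = 2.
  L[2][0] = (-6) / L[0][0] = -2.
  L[2][1] = (-2) / L[1][1] = -1.
Step 3: L[2][2] = √(4) = 2.

L[1][0] = 2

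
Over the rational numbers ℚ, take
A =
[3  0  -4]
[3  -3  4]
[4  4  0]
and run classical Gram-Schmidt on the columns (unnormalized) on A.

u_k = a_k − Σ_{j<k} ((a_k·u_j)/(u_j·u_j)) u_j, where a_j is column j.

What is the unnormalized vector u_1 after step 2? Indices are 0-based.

u_1 = (-21/34, -123/34, 54/17)

Step 1: u_0 = a_0 = (3, 3, 4).
Step 2: u_1 = a_1 − (7/34)·u_0 = (-21/34, -123/34, 54/17).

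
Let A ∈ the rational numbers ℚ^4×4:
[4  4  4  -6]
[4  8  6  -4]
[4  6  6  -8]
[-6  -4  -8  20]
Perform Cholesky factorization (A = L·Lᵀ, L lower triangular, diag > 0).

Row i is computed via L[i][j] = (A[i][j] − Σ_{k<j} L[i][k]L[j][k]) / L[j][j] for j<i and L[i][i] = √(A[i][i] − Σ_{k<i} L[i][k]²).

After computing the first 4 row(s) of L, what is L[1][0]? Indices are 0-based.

Step 1: L[0][0] = √(4) = 2.
  L[1][0] = (4) / L[0][0] = 2.
Step 2: L[1][1] = √(4) = 2.
  L[2][0] = (4) / L[0][0] = 2.
  L[2][1] = (2) / L[1][1] = 1.
Step 3: L[2][2] = √(1) = 1.
  L[3][0] = (-6) / L[0][0] = -3.
  L[3][1] = (2) / L[1][1] = 1.
  L[3][2] = (-3) / L[2][2] = -3.
Step 4: L[3][3] = √(1) = 1.

L[1][0] = 2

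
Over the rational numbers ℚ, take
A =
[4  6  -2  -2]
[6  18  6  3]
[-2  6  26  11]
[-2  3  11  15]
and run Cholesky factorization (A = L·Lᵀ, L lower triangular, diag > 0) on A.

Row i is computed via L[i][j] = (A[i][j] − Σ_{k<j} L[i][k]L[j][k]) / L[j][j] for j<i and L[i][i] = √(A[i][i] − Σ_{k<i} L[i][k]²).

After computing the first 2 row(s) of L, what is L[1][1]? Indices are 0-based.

L[1][1] = 3

Step 1: L[0][0] = √(4) = 2.
  L[1][0] = (6) / L[0][0] = 3.
Step 2: L[1][1] = √(9) = 3.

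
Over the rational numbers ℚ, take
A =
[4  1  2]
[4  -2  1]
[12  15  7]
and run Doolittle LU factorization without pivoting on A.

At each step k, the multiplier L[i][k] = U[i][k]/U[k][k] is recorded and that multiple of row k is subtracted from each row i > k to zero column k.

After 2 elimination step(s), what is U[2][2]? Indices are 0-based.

[col 0] pivot 4
  R1 -= 1*R0 → (0, -3, -1)  (L[1][0] := 1)
  R2 -= 3*R0 → (0, 12, 1)  (L[2][0] := 3)
[col 1] pivot -3
  R2 -= -4*R1 → (0, 0, -3)  (L[2][1] := -4)

U[2][2] = -3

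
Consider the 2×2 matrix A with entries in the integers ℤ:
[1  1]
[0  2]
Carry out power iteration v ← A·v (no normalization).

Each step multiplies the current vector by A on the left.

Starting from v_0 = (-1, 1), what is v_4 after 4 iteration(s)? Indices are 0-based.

v_4 = (14, 16)

v_0 = (-1, 1).
v_1 = A·v_0 = (0, 2).
v_2 = A·v_1 = (2, 4).
v_3 = A·v_2 = (6, 8).
v_4 = A·v_3 = (14, 16).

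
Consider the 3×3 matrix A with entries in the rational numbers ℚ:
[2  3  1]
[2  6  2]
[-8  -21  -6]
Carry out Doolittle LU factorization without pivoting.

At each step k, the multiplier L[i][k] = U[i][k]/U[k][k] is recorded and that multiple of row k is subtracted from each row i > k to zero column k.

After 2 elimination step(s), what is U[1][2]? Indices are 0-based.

Step 1: pivot at (0,0) is 2.
  row1 ← row1 − (1)·row0  ⇒  L[1][0]=1, U row1=(0, 3, 1)
  row2 ← row2 − (-4)·row0  ⇒  L[2][0]=-4, U row2=(0, -9, -2)
Step 2: pivot at (1,1) is 3.
  row2 ← row2 − (-3)·row1  ⇒  L[2][1]=-3, U row2=(0, 0, 1)

U[1][2] = 1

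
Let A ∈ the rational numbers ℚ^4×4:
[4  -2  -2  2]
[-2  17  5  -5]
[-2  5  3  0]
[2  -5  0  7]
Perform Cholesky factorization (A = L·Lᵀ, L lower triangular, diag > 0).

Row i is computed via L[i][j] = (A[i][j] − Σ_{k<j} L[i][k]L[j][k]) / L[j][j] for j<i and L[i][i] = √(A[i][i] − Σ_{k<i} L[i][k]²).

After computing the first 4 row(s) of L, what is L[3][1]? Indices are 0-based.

Step 1: L[0][0] = √(4) = 2.
  L[1][0] = (-2) / L[0][0] = -1.
Step 2: L[1][1] = √(16) = 4.
  L[2][0] = (-2) / L[0][0] = -1.
  L[2][1] = (4) / L[1][1] = 1.
Step 3: L[2][2] = √(1) = 1.
  L[3][0] = (2) / L[0][0] = 1.
  L[3][1] = (-4) / L[1][1] = -1.
  L[3][2] = (2) / L[2][2] = 2.
Step 4: L[3][3] = √(1) = 1.

L[3][1] = -1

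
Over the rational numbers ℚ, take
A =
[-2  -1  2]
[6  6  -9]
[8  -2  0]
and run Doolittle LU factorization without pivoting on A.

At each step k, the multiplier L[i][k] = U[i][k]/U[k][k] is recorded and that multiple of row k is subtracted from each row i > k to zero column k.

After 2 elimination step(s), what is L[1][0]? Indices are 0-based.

L[1][0] = -3

Step 1: pivot at (0,0) is -2.
  row1 ← row1 − (-3)·row0  ⇒  L[1][0]=-3, U row1=(0, 3, -3)
  row2 ← row2 − (-4)·row0  ⇒  L[2][0]=-4, U row2=(0, -6, 8)
Step 2: pivot at (1,1) is 3.
  row2 ← row2 − (-2)·row1  ⇒  L[2][1]=-2, U row2=(0, 0, 2)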